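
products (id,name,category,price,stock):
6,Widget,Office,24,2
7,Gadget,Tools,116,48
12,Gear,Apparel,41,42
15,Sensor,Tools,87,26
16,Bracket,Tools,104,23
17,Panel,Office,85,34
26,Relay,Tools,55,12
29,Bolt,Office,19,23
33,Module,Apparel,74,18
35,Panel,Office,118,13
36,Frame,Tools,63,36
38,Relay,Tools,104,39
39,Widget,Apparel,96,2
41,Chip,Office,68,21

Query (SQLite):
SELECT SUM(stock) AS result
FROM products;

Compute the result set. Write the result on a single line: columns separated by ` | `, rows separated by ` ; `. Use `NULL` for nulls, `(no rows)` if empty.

339

All stock values: [2, 48, 42, 26, 23, 34, 12, 23, 18, 13, 36, 39, 2, 21].
SUM of non-NULL values = 339.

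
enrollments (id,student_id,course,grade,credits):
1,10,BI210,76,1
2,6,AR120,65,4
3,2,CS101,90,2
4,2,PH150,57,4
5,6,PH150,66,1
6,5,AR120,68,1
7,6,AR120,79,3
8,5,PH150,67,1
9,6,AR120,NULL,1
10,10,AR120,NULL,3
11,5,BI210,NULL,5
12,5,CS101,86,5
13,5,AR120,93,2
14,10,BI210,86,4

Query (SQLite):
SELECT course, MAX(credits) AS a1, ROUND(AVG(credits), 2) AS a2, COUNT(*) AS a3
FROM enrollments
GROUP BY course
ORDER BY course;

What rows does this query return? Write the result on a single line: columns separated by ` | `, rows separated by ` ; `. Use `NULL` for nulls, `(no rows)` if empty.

Group enrollments by course.
Per group compute: MAX(credits), ROUND(AVG(credits), 2), COUNT(*).
  AR120: ids {2, 6, 7, 9, 10, 13} → MAX(credits)=4, ROUND(AVG(credits), 2)=2.33, COUNT(*)=6
  BI210: ids {1, 11, 14} → MAX(credits)=5, ROUND(AVG(credits), 2)=3.33, COUNT(*)=3
  CS101: ids {3, 12} → MAX(credits)=5, ROUND(AVG(credits), 2)=3.5, COUNT(*)=2
  PH150: ids {4, 5, 8} → MAX(credits)=4, ROUND(AVG(credits), 2)=2, COUNT(*)=3

AR120 | 4 | 2.33 | 6 ; BI210 | 5 | 3.33 | 3 ; CS101 | 5 | 3.5 | 2 ; PH150 | 4 | 2 | 3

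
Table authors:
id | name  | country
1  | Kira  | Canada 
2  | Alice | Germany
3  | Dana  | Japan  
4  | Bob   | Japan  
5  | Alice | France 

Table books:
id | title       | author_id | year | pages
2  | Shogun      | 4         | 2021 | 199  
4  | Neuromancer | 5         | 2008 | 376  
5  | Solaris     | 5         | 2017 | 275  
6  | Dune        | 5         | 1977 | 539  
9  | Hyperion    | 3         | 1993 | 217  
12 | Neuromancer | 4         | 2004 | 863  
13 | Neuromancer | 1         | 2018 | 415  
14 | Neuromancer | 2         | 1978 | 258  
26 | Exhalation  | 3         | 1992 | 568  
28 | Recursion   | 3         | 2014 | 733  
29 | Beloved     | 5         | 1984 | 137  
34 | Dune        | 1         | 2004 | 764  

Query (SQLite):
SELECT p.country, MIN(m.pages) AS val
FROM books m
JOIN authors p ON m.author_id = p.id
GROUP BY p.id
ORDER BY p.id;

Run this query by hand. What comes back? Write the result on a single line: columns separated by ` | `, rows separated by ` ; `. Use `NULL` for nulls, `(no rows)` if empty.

Join each books row to its authors via author_id.
Group joined rows by authors.id; compute MIN(m.pages) per group.
  1: ids {13, 34} → MIN(m.pages)=415
  2: ids {14} → MIN(m.pages)=258
  3: ids {9, 26, 28} → MIN(m.pages)=217
  4: ids {2, 12} → MIN(m.pages)=199
  5: ids {4, 5, 6, 29} → MIN(m.pages)=137

Canada | 415 ; Germany | 258 ; Japan | 217 ; Japan | 199 ; France | 137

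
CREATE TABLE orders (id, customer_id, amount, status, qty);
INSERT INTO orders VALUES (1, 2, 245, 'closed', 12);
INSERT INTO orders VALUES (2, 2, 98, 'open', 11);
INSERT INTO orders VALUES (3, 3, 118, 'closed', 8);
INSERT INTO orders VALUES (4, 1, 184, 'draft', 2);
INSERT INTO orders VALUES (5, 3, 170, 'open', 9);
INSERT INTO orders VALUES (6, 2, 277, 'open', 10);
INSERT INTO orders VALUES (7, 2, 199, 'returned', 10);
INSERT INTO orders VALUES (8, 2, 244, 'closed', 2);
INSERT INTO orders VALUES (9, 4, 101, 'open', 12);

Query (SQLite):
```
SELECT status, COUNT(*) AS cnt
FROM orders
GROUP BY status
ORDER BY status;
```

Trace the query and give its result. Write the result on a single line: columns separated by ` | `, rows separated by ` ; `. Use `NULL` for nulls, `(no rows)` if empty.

closed | 3 ; draft | 1 ; open | 4 ; returned | 1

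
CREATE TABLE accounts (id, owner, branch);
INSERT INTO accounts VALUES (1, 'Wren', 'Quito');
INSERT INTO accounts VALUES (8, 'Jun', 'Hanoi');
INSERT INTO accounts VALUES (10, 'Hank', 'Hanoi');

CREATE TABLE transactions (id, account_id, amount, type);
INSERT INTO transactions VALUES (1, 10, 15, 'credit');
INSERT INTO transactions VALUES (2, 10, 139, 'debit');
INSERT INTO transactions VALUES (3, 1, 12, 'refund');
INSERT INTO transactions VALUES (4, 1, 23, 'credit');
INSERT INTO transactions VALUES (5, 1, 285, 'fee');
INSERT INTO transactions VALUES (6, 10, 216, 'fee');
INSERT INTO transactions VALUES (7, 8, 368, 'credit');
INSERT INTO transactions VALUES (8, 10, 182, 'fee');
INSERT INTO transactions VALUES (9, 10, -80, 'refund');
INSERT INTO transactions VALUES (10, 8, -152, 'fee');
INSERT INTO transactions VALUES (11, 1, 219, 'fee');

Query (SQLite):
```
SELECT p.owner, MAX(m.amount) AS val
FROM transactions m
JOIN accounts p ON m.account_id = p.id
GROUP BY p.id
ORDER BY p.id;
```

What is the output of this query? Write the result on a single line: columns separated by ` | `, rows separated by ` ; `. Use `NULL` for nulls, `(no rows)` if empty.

Wren | 285 ; Jun | 368 ; Hank | 216

Join each transactions row to its accounts via account_id.
Group joined rows by accounts.id; compute MAX(m.amount) per group.
  1: ids {3, 4, 5, 11} → MAX(m.amount)=285
  8: ids {7, 10} → MAX(m.amount)=368
  10: ids {1, 2, 6, 8, 9} → MAX(m.amount)=216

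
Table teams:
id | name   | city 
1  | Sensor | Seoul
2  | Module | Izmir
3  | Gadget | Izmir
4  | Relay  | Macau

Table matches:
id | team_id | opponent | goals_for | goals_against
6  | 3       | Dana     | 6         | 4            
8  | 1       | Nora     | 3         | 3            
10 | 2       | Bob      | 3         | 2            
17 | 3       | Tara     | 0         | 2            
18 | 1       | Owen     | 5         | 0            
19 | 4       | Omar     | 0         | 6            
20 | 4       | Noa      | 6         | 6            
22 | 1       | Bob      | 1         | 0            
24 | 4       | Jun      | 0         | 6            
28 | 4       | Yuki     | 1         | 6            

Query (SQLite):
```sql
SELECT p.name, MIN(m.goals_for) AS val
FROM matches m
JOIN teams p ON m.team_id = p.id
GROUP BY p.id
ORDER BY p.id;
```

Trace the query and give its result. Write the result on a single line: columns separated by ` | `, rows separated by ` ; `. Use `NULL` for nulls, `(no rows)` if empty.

Sensor | 1 ; Module | 3 ; Gadget | 0 ; Relay | 0

Join each matches row to its teams via team_id.
Group joined rows by teams.id; compute MIN(m.goals_for) per group.
  1: ids {8, 18, 22} → MIN(m.goals_for)=1
  2: ids {10} → MIN(m.goals_for)=3
  3: ids {6, 17} → MIN(m.goals_for)=0
  4: ids {19, 20, 24, 28} → MIN(m.goals_for)=0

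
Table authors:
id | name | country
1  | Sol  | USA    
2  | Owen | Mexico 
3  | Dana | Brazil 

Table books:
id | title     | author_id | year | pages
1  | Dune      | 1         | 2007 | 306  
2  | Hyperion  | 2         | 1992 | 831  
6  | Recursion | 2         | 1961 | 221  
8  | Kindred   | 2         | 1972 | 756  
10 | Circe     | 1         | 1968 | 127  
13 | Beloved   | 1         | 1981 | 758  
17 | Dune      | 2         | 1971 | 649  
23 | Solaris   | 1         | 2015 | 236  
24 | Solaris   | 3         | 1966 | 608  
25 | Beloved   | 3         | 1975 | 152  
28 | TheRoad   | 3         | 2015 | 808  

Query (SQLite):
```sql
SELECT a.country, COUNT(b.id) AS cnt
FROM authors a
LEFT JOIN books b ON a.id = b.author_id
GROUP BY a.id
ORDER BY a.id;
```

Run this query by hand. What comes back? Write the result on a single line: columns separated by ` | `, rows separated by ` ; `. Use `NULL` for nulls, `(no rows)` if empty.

LEFT JOIN keeps every authors row; unmatched ones get NULL for books columns.
Group by authors.id and compute COUNT(b.id). COUNT(col) of an all-NULL group is 0.
  1: ids {1, 10, 13, 23} → COUNT(b.id)=4
  2: ids {2, 6, 8, 17} → COUNT(b.id)=4
  3: ids {24, 25, 28} → COUNT(b.id)=3

USA | 4 ; Mexico | 4 ; Brazil | 3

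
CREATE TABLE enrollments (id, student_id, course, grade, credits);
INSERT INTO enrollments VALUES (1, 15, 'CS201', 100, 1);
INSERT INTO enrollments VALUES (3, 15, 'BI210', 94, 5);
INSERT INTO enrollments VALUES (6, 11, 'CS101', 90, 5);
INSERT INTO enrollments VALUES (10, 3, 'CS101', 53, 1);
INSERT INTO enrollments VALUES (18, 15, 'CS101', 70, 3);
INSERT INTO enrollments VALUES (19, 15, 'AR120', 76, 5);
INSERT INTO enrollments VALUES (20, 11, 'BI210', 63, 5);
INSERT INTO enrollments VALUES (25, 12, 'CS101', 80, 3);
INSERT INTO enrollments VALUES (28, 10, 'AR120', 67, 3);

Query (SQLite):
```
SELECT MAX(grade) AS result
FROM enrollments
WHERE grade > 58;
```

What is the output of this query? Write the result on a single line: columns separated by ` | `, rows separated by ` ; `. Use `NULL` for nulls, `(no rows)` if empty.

100

Rows where grade > 58 → grade values: [100, 94, 90, 70, 76, 63, 80, 67].
MAX of non-NULL values = 100.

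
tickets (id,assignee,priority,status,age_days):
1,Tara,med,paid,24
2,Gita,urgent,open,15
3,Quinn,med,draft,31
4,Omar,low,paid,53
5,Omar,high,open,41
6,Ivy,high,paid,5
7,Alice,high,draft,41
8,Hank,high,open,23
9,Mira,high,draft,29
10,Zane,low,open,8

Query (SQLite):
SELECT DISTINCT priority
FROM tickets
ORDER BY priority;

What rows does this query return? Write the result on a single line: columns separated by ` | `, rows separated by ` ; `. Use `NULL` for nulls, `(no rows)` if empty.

high ; low ; med ; urgent

Collect distinct priority values from tickets.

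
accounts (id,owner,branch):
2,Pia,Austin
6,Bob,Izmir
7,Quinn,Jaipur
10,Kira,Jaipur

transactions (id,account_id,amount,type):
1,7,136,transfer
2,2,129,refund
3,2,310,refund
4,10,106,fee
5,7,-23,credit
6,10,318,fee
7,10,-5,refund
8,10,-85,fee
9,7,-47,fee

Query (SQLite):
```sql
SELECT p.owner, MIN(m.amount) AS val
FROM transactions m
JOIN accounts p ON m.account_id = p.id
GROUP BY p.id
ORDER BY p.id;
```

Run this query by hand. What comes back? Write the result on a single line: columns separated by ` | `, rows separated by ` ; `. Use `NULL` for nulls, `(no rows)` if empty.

Join each transactions row to its accounts via account_id.
Group joined rows by accounts.id; compute MIN(m.amount) per group.
  2: ids {2, 3} → MIN(m.amount)=129
  7: ids {1, 5, 9} → MIN(m.amount)=-47
  10: ids {4, 6, 7, 8} → MIN(m.amount)=-85

Pia | 129 ; Quinn | -47 ; Kira | -85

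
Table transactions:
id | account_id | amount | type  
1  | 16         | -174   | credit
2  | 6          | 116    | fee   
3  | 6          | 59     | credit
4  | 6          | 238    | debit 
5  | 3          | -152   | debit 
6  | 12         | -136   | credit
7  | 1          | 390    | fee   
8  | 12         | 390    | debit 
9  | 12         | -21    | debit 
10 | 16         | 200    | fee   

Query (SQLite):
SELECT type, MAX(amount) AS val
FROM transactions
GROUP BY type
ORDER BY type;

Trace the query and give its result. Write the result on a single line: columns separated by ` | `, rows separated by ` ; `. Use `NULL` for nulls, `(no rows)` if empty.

Partition transactions by type; compute MAX(amount) within each group.
  credit: ids {1, 3, 6} → MAX(amount)=59
  debit: ids {4, 5, 8, 9} → MAX(amount)=390
  fee: ids {2, 7, 10} → MAX(amount)=390

credit | 59 ; debit | 390 ; fee | 390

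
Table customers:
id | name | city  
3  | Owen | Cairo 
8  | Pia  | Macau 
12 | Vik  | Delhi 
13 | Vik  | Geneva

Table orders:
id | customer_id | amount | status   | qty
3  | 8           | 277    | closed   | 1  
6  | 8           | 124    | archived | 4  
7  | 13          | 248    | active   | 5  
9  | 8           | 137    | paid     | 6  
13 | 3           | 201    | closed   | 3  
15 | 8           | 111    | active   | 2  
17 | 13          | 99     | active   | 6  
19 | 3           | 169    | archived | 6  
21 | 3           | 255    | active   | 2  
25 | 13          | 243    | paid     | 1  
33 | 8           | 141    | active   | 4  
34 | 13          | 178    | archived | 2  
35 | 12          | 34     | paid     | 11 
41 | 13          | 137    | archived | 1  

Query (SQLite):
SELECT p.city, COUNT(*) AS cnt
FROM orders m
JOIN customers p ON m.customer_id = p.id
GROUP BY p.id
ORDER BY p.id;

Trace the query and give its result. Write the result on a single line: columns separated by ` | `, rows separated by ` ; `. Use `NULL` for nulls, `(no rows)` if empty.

Cairo | 3 ; Macau | 5 ; Delhi | 1 ; Geneva | 5

Join each orders row to its customers via customer_id.
Group joined rows by customers.id; compute COUNT(*) per group.
  3: ids {13, 19, 21} → COUNT(*)=3
  8: ids {3, 6, 9, 15, 33} → COUNT(*)=5
  12: ids {35} → COUNT(*)=1
  13: ids {7, 17, 25, 34, 41} → COUNT(*)=5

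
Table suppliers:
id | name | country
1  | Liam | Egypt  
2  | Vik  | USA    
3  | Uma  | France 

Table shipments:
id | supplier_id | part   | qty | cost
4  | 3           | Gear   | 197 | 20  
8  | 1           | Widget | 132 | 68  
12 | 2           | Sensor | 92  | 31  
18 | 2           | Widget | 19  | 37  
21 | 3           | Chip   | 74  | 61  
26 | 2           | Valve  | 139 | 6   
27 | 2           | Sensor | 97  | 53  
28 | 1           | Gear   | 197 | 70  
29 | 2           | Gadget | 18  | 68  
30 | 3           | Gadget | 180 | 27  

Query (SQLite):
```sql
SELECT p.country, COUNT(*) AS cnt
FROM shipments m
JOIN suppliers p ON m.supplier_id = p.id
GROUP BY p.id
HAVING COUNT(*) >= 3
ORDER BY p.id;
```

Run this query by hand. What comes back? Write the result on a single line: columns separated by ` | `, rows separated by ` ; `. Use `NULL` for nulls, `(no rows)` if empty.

USA | 5 ; France | 3

Join each shipments row to its suppliers via supplier_id.
Group joined rows by suppliers.id; compute COUNT(*) per group.
HAVING: keep groups with count ≥ 3.
  1: ids {8, 28} → COUNT(*)=2
  2: ids {12, 18, 26, 27, 29} → COUNT(*)=5
  3: ids {4, 21, 30} → COUNT(*)=3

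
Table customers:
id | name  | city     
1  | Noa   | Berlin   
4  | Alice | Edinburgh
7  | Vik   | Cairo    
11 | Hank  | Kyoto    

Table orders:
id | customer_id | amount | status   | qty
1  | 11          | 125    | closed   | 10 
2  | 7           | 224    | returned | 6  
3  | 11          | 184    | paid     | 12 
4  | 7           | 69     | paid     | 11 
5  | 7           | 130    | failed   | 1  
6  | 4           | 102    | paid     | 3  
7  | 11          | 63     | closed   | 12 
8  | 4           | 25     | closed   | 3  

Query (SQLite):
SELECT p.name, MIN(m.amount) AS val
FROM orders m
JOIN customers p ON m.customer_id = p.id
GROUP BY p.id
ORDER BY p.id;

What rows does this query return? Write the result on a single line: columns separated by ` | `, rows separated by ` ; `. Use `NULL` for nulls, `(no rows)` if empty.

Alice | 25 ; Vik | 69 ; Hank | 63

Join each orders row to its customers via customer_id.
Group joined rows by customers.id; compute MIN(m.amount) per group.
  4: ids {6, 8} → MIN(m.amount)=25
  7: ids {2, 4, 5} → MIN(m.amount)=69
  11: ids {1, 3, 7} → MIN(m.amount)=63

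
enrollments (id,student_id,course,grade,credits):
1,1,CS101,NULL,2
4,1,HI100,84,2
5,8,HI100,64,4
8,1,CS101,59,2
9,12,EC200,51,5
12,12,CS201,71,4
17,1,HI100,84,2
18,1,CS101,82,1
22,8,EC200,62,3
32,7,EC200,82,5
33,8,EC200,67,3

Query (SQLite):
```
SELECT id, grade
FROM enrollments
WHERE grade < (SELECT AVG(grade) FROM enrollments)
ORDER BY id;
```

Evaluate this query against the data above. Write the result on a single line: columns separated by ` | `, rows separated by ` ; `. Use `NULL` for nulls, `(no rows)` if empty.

Scalar subquery: AVG(grade) over all enrollments rows = 70.6.
Keep rows where grade < that value.

5 | 64 ; 8 | 59 ; 9 | 51 ; 22 | 62 ; 33 | 67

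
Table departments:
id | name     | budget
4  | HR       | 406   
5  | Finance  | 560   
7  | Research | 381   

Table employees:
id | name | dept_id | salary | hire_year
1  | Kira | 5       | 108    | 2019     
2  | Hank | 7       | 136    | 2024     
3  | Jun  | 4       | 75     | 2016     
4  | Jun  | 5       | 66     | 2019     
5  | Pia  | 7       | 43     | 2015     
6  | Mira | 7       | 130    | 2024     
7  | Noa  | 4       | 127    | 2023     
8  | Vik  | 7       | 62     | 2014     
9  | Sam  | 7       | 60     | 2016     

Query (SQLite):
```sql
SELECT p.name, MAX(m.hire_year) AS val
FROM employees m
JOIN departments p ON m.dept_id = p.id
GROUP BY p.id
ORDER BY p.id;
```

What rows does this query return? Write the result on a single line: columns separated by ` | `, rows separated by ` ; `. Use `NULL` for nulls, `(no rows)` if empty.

HR | 2023 ; Finance | 2019 ; Research | 2024

Join each employees row to its departments via dept_id.
Group joined rows by departments.id; compute MAX(m.hire_year) per group.
  4: ids {3, 7} → MAX(m.hire_year)=2023
  5: ids {1, 4} → MAX(m.hire_year)=2019
  7: ids {2, 5, 6, 8, 9} → MAX(m.hire_year)=2024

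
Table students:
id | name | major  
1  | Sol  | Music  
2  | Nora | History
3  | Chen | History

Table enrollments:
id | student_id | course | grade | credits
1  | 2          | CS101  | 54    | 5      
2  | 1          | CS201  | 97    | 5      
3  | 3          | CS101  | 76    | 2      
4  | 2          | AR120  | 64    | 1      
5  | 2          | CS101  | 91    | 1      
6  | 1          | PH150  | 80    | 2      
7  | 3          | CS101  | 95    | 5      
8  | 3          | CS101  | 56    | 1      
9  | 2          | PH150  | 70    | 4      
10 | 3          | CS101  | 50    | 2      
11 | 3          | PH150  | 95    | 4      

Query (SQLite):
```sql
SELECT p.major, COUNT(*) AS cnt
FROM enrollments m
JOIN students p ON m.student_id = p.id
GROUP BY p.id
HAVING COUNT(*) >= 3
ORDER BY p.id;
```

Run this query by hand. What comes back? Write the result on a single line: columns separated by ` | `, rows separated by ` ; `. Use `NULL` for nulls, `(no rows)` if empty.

History | 4 ; History | 5

Join each enrollments row to its students via student_id.
Group joined rows by students.id; compute COUNT(*) per group.
HAVING: keep groups with count ≥ 3.
  1: ids {2, 6} → COUNT(*)=2
  2: ids {1, 4, 5, 9} → COUNT(*)=4
  3: ids {3, 7, 8, 10, 11} → COUNT(*)=5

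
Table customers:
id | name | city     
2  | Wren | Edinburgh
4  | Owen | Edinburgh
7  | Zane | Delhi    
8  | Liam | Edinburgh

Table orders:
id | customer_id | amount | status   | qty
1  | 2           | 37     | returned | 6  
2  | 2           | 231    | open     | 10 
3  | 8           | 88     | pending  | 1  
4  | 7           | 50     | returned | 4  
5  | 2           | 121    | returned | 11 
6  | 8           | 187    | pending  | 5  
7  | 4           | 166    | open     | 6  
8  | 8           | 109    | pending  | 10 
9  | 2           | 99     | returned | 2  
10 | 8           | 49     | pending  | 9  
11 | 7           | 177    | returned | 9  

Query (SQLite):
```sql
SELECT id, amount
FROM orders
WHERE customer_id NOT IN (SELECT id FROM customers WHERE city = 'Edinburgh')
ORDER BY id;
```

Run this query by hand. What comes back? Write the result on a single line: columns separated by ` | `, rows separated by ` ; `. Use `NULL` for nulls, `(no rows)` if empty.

4 | 50 ; 11 | 177

Inner query: customers.id where city = 'Edinburgh'.
Outer: keep orders rows whose customer_id is not in that set.
Inner query → {2, 4, 8}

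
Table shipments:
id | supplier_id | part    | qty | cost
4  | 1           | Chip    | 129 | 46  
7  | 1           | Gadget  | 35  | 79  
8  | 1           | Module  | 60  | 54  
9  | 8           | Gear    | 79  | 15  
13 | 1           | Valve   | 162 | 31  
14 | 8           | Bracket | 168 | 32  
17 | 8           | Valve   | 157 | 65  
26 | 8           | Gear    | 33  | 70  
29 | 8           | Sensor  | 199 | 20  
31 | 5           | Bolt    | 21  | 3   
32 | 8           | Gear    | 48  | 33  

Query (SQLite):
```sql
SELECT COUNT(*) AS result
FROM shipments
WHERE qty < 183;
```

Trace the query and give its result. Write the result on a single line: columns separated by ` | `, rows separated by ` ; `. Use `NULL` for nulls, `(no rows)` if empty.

Rows where qty < 183 → cost values: [46, 79, 54, 15, 31, 32, 65, 70, 3, 33].
COUNT(*) counts rows → 10.

10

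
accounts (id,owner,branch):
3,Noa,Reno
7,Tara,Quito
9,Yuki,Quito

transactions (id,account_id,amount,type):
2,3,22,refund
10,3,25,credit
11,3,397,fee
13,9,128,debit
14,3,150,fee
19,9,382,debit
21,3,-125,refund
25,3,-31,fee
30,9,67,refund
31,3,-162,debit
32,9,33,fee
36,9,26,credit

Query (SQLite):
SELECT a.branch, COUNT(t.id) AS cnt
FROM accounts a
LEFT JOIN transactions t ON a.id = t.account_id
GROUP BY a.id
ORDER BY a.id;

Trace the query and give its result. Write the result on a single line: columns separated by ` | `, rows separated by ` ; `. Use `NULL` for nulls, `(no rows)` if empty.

Reno | 7 ; Quito | 0 ; Quito | 5

LEFT JOIN keeps every accounts row; unmatched ones get NULL for transactions columns.
Group by accounts.id and compute COUNT(t.id). COUNT(col) of an all-NULL group is 0.
  3: ids {2, 10, 11, 14, 21, 25, 31} → COUNT(t.id)=7
  7: ids {—} → COUNT(t.id)=0
  9: ids {13, 19, 30, 32, 36} → COUNT(t.id)=5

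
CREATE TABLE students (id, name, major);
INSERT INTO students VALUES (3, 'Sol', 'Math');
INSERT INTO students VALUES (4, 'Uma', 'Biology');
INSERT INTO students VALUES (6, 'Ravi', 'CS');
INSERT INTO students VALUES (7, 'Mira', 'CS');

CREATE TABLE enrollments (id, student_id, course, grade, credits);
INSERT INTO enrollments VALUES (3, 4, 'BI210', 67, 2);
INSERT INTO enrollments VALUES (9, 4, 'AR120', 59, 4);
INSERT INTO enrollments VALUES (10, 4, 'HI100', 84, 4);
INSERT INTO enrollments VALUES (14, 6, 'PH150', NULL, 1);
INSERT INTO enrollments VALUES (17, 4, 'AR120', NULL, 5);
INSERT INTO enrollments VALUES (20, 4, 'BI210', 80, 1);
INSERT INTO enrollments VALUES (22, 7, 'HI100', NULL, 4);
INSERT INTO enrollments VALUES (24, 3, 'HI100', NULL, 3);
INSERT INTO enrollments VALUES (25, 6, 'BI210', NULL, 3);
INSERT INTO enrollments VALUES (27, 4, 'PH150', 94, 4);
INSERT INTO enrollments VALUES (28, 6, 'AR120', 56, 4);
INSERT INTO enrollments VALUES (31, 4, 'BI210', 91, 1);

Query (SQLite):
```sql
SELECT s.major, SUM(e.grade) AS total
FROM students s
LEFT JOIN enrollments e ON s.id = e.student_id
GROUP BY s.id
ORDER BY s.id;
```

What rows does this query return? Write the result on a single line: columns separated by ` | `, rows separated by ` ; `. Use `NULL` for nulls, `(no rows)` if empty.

Math | NULL ; Biology | 475 ; CS | 56 ; CS | NULL

LEFT JOIN keeps every students row; unmatched ones get NULL for enrollments columns.
Group by students.id and compute SUM(e.grade). SUM over an all-NULL group is NULL.
  3: ids {24} → SUM(e.grade)=NULL
  4: ids {3, 9, 10, 17, 20, 27, 31} → SUM(e.grade)=475
  6: ids {14, 25, 28} → SUM(e.grade)=56
  7: ids {22} → SUM(e.grade)=NULL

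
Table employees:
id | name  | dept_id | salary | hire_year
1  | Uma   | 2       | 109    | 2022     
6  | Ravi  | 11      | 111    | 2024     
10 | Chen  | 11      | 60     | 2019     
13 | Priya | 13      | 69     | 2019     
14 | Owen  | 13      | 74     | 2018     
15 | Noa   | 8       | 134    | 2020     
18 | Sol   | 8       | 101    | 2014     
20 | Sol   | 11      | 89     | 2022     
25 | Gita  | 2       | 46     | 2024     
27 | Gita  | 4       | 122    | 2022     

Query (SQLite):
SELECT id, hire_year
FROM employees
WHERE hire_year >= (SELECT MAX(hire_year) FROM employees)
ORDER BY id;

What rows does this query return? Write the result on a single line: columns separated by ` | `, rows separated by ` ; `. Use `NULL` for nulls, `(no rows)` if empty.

6 | 2024 ; 25 | 2024

Scalar subquery: MAX(hire_year) over all employees rows = 2024.
Keep rows where hire_year >= that value.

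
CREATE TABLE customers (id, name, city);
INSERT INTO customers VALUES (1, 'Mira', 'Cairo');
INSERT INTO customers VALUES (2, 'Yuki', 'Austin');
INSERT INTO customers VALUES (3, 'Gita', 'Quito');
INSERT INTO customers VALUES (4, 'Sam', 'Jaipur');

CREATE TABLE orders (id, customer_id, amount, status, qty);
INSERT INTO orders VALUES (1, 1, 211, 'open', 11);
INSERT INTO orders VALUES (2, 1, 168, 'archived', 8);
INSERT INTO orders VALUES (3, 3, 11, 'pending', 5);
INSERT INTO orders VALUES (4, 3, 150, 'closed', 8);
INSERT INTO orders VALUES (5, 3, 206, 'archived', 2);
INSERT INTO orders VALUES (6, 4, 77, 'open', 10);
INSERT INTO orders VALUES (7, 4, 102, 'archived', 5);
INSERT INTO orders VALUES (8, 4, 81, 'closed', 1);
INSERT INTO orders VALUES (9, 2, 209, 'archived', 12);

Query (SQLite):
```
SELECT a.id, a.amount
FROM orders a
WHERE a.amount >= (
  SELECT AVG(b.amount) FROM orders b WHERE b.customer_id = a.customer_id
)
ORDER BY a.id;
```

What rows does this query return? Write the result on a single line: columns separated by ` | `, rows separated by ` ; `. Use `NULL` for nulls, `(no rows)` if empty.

1 | 211 ; 4 | 150 ; 5 | 206 ; 7 | 102 ; 9 | 209

For each orders row a, compute AVG(amount) over rows sharing a.customer_id.
Keep row a if a.amount >= that per-group AVG.
  customer_id=1: AVG(amount) = 189.5
  customer_id=2: AVG(amount) = 209.0
  customer_id=3: AVG(amount) = 122.333333
  customer_id=4: AVG(amount) = 86.666667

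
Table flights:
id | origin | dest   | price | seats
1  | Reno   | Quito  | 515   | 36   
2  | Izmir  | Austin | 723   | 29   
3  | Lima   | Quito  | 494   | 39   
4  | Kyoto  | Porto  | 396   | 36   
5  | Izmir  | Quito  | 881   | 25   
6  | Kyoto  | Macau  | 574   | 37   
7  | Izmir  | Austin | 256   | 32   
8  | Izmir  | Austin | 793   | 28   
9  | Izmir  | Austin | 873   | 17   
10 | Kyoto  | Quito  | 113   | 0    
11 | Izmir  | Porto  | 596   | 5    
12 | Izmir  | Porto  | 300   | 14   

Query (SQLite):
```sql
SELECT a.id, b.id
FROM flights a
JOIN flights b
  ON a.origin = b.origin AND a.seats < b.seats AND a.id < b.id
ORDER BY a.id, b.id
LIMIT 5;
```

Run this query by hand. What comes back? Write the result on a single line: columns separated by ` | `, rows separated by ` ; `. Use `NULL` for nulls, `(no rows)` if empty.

2 | 7 ; 4 | 6 ; 5 | 7 ; 5 | 8 ; 11 | 12

Pairs (a,b) with same origin, a.seats < b.seats, a.id < b.id.
origin groups: Izmir:{2,5,7,8,9,11,12} Kyoto:{4,6,10} Lima:{3} Reno:{1}
Ordered by (a.id, b.id); first 5.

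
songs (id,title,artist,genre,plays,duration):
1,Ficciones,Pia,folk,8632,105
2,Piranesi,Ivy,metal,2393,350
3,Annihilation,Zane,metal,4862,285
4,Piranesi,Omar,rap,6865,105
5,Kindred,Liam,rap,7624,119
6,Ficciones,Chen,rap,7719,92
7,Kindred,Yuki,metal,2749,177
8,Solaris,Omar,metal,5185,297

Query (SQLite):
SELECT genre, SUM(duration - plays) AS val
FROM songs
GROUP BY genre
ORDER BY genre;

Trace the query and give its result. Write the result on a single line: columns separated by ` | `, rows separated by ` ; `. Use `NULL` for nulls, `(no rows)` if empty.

folk | -8527 ; metal | -14080 ; rap | -21892

For each row compute duration - plays.
Group by genre; take SUM of the expression per group.
  folk: ids {1} → SUM(duration - plays)=-8527
  metal: ids {2, 3, 7, 8} → SUM(duration - plays)=-14080
  rap: ids {4, 5, 6} → SUM(duration - plays)=-21892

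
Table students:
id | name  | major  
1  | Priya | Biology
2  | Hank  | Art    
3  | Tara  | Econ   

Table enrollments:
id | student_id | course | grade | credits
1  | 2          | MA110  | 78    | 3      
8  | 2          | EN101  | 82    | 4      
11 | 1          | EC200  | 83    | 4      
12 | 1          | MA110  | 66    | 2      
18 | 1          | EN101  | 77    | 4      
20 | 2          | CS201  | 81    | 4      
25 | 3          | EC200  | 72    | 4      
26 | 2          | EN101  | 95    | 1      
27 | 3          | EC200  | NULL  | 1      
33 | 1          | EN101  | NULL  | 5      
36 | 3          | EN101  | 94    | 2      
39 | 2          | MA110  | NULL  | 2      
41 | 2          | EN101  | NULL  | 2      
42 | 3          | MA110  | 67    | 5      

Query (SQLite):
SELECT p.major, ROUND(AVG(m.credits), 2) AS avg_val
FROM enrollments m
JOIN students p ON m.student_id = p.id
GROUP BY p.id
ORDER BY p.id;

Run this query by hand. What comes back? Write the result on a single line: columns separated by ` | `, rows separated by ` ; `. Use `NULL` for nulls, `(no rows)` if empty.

Join each enrollments row to its students via student_id.
Group joined rows by students.id; compute ROUND(AVG(m.credits), 2) per group.
  1: ids {11, 12, 18, 33} → ROUND(AVG(m.credits), 2)=3.75
  2: ids {1, 8, 20, 26, 39, 41} → ROUND(AVG(m.credits), 2)=2.67
  3: ids {25, 27, 36, 42} → ROUND(AVG(m.credits), 2)=3

Biology | 3.75 ; Art | 2.67 ; Econ | 3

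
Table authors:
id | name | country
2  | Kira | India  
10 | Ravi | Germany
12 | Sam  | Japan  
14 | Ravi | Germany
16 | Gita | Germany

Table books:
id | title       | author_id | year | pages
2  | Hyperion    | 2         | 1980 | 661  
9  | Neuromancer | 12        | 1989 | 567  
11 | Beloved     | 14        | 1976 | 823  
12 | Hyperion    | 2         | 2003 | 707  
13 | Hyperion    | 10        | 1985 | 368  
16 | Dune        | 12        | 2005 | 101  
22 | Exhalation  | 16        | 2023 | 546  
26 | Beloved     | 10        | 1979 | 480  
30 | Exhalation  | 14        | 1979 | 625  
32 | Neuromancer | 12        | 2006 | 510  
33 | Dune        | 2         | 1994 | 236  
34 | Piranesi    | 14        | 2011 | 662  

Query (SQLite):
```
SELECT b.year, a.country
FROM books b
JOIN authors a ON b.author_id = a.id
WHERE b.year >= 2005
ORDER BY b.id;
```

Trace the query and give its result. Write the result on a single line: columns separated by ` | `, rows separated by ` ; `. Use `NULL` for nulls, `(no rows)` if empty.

Each books row matches the authors row where author_id = authors.id.
Then keep rows with b.year >= 2005.

2005 | Japan ; 2023 | Germany ; 2006 | Japan ; 2011 | Germany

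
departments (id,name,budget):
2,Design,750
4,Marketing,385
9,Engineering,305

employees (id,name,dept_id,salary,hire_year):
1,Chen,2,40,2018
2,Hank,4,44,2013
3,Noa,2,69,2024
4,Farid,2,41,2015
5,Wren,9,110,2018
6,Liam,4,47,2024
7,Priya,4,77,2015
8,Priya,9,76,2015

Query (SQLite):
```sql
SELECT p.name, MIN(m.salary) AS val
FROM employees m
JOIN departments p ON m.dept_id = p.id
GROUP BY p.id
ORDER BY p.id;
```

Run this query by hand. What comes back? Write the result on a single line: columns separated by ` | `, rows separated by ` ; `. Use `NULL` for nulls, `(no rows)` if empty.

Design | 40 ; Marketing | 44 ; Engineering | 76

Join each employees row to its departments via dept_id.
Group joined rows by departments.id; compute MIN(m.salary) per group.
  2: ids {1, 3, 4} → MIN(m.salary)=40
  4: ids {2, 6, 7} → MIN(m.salary)=44
  9: ids {5, 8} → MIN(m.salary)=76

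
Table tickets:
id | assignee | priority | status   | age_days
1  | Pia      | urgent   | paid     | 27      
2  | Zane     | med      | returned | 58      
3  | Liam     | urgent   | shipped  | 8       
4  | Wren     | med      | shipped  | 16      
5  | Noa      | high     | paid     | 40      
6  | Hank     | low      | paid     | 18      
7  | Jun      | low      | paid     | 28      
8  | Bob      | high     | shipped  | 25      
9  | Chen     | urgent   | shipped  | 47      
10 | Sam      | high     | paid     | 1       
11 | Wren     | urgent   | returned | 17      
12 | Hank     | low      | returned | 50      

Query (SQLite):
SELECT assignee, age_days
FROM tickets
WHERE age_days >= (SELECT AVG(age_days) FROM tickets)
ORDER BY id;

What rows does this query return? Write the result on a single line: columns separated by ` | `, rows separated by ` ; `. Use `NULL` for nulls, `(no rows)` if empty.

Scalar subquery: AVG(age_days) over all tickets rows = 27.916667 (≈; comparison uses full precision).
Keep rows where age_days >= that value.

Zane | 58 ; Noa | 40 ; Jun | 28 ; Chen | 47 ; Hank | 50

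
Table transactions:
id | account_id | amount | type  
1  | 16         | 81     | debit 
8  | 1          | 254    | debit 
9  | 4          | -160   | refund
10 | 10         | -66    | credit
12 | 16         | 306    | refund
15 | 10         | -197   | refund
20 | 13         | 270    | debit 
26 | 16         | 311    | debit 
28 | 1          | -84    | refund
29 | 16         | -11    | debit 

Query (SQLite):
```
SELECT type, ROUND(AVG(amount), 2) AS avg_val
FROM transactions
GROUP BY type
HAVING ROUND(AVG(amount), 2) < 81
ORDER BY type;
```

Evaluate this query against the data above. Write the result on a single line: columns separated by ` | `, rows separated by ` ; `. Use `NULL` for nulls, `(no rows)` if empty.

credit | -66 ; refund | -33.75

Partition transactions by type; compute ROUND(AVG(amount), 2) within each group.
HAVING: keep groups where ROUND(AVG(amount), 2) < 81.
  credit: ids {10} → ROUND(AVG(amount), 2)=-66
  debit: ids {1, 8, 20, 26, 29} → ROUND(AVG(amount), 2)=181
  refund: ids {9, 12, 15, 28} → ROUND(AVG(amount), 2)=-33.75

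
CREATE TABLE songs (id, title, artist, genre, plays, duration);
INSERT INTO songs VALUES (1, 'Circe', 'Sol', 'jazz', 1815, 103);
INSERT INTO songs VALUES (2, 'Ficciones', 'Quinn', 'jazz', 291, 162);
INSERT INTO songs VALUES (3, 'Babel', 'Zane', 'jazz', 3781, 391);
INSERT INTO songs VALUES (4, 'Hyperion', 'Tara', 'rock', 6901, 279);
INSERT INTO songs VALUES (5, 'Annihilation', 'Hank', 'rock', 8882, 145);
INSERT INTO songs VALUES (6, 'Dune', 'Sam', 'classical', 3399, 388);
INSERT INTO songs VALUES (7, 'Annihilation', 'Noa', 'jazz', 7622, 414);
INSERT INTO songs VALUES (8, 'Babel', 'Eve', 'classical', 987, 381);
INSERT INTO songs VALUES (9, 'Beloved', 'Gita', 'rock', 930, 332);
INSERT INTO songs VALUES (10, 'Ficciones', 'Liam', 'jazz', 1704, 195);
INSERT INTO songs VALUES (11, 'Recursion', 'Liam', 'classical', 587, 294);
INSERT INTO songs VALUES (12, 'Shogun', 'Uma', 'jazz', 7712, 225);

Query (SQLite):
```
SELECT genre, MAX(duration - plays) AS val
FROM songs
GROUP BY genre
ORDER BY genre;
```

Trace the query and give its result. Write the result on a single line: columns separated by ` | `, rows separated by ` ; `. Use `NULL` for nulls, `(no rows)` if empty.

For each row compute duration - plays.
Group by genre; take MAX of the expression per group.
  classical: ids {6, 8, 11} → MAX(duration - plays)=-293
  jazz: ids {1, 2, 3, 7, 10, 12} → MAX(duration - plays)=-129
  rock: ids {4, 5, 9} → MAX(duration - plays)=-598

classical | -293 ; jazz | -129 ; rock | -598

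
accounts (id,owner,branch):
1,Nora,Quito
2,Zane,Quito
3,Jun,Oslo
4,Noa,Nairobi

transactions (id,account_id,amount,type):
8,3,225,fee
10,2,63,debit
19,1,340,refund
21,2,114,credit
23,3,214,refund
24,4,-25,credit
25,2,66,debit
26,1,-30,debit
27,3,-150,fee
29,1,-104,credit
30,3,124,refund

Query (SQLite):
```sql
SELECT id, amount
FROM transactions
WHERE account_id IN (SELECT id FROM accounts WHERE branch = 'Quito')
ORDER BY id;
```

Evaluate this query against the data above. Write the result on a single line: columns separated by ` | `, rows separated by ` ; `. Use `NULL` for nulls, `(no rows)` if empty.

10 | 63 ; 19 | 340 ; 21 | 114 ; 25 | 66 ; 26 | -30 ; 29 | -104

Inner query: accounts.id where branch = 'Quito'.
Outer: keep transactions rows whose account_id is in that set.
Inner query → {1, 2}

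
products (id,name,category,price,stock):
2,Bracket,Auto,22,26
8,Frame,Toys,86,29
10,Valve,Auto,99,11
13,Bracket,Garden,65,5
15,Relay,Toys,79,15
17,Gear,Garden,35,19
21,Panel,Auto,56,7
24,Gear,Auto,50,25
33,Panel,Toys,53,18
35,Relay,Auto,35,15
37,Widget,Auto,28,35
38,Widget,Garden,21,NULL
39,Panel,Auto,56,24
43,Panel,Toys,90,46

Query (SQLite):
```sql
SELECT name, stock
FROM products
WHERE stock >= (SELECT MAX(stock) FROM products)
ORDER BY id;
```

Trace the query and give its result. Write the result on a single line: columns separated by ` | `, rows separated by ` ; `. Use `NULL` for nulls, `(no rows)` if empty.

Panel | 46

Scalar subquery: MAX(stock) over all products rows = 46.
Keep rows where stock >= that value.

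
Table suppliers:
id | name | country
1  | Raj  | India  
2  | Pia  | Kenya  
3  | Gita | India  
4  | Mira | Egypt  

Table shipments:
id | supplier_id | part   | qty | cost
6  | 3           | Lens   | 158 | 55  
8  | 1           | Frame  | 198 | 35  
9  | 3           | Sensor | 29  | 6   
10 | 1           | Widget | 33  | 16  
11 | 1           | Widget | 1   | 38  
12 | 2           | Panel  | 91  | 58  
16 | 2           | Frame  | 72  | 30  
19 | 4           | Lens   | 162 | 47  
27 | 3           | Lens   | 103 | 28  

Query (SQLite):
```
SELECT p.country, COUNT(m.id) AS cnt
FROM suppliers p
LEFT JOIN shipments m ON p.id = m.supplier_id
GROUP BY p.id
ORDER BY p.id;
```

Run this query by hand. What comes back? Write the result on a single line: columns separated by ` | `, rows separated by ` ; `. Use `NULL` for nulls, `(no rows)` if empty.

India | 3 ; Kenya | 2 ; India | 3 ; Egypt | 1

LEFT JOIN keeps every suppliers row; unmatched ones get NULL for shipments columns.
Group by suppliers.id and compute COUNT(m.id). COUNT(col) of an all-NULL group is 0.
  1: ids {8, 10, 11} → COUNT(m.id)=3
  2: ids {12, 16} → COUNT(m.id)=2
  3: ids {6, 9, 27} → COUNT(m.id)=3
  4: ids {19} → COUNT(m.id)=1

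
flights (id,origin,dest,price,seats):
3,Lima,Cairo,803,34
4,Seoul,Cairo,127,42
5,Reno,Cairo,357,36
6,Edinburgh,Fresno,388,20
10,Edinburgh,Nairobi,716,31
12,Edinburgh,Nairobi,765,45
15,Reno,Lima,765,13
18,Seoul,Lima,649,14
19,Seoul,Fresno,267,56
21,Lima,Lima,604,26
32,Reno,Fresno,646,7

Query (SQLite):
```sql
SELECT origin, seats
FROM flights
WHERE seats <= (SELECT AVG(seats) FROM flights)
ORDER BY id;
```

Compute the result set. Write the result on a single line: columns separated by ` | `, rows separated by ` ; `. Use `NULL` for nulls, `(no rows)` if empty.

Edinburgh | 20 ; Reno | 13 ; Seoul | 14 ; Lima | 26 ; Reno | 7

Scalar subquery: AVG(seats) over all flights rows = 29.454545 (≈; comparison uses full precision).
Keep rows where seats <= that value.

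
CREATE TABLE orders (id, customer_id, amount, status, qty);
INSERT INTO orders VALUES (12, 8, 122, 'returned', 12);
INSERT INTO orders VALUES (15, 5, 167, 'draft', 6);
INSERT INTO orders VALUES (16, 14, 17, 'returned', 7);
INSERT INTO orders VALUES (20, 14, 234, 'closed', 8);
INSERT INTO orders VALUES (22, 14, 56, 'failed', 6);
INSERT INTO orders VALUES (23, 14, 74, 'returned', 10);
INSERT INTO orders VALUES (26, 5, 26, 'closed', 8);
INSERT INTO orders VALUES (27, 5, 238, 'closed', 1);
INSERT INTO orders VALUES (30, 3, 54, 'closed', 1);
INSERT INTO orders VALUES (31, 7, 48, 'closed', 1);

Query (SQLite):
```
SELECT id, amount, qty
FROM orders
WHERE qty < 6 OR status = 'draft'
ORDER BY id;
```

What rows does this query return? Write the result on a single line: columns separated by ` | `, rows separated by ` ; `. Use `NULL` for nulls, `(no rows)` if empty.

15 | 167 | 6 ; 27 | 238 | 1 ; 30 | 54 | 1 ; 31 | 48 | 1

qty < 6: ids {27, 30, 31}
status = 'draft': ids {15}
Combine with OR.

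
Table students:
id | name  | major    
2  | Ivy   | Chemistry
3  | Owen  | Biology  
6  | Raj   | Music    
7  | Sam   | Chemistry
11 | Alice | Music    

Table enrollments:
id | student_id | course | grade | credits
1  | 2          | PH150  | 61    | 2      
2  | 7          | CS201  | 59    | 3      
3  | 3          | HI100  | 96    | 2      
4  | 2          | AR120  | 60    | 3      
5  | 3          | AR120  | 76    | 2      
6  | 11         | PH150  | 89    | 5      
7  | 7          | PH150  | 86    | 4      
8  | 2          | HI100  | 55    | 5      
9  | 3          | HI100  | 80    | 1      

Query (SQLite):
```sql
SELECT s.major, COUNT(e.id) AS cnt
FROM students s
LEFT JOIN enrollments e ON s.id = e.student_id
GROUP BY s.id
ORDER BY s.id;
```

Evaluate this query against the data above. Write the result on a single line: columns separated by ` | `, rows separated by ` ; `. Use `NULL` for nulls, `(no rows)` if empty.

LEFT JOIN keeps every students row; unmatched ones get NULL for enrollments columns.
Group by students.id and compute COUNT(e.id). COUNT(col) of an all-NULL group is 0.
  2: ids {1, 4, 8} → COUNT(e.id)=3
  3: ids {3, 5, 9} → COUNT(e.id)=3
  6: ids {—} → COUNT(e.id)=0
  7: ids {2, 7} → COUNT(e.id)=2
  11: ids {6} → COUNT(e.id)=1

Chemistry | 3 ; Biology | 3 ; Music | 0 ; Chemistry | 2 ; Music | 1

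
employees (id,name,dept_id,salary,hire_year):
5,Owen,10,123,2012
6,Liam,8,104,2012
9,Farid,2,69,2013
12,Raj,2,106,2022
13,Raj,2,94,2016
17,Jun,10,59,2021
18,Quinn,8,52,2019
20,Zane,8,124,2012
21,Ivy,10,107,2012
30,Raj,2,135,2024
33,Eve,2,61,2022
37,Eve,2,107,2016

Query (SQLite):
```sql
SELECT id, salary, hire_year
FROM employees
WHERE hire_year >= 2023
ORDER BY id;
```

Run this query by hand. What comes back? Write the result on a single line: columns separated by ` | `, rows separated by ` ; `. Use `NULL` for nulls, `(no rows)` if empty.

hire_year >= 2023: ids {30}

30 | 135 | 2024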